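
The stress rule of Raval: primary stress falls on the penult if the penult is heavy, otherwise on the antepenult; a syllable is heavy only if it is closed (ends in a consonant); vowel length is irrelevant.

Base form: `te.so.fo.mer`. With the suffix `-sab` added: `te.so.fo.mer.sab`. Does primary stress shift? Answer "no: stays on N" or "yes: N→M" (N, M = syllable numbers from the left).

yes: 2→4

Base `te.so.fo.mer` (4 syllables):
  Weights: 2 so L, 3 fo L, 4 mer H.
  The penult (syllable 3, fo) is light, so stress falls on the antepenult (syllable 2, so).
  → primary stress on syllable 2.
Suffixed `te.so.fo.mer.sab` (5 syllables):
  Weights: 3 fo L, 4 mer H, 5 sab H.
  The penult (syllable 4, mer) is heavy, so it takes stress.
  → primary stress on syllable 4.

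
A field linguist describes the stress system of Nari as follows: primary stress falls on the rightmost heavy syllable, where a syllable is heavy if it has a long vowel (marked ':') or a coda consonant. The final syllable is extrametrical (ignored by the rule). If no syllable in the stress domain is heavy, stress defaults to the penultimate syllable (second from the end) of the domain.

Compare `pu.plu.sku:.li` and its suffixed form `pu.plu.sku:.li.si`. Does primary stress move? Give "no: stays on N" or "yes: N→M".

Base `pu.plu.sku:.li` (4 syllables):
  The final syllable (4, li) is extrametrical; the stress domain is syllables 1–3.
  Weights: 1 pu L, 2 plu L, 3 sku: H.
  Heavy syllables in the domain: 3. The rightmost is syllable 3 (sku:).
  → primary stress on syllable 3.
Suffixed `pu.plu.sku:.li.si` (5 syllables):
  The final syllable (5, si) is extrametrical; the stress domain is syllables 1–4.
  Weights: 1 pu L, 2 plu L, 3 sku: H, 4 li L.
  Heavy syllables in the domain: 3. The rightmost is syllable 3 (sku:).
  → primary stress on syllable 3.

no: stays on 3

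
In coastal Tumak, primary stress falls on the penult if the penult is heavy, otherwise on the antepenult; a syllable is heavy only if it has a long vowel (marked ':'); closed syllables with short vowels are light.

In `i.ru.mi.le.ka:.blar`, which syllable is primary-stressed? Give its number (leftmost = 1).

Weights: 4 le L, 5 ka: H, 6 blar L.
The penult (syllable 5, ka:) is heavy, so it takes stress.
Primary stress: syllable 5 → i.ru.mi.le.ˈka:.blar.

5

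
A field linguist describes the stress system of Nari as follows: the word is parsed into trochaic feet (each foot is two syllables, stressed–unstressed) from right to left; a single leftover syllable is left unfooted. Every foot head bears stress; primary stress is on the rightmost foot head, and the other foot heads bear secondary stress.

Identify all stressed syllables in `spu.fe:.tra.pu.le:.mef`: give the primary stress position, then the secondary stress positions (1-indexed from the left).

primary 5, secondary 1, 3

Parse right to left into trochaic (ˈσσ) feet: (ˈspu.fe:) (ˈtra.pu) (ˈle:.mef).
Foot heads (stressed positions): 1, 3, 5.
End Rule Rightmost: primary stress on the rightmost head = syllable 5.
Secondary stress on 1, 3: ˌspu.fe:.ˌtra.pu.ˈle:.mef.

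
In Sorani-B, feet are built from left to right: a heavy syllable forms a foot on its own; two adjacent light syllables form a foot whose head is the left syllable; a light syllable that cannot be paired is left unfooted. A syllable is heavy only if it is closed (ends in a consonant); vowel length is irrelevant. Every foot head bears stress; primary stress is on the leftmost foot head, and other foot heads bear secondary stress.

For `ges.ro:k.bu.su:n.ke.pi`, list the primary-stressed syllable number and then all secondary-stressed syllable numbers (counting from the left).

primary 1, secondary 2, 4, 5

Weights: 1 ges H, 2 ro:k H, 3 bu L, 4 su:n H, 5 ke L, 6 pi L.
Parse left to right (heavy = foot alone; LL = one foot; stranded L unfooted): (ˈges) (ˈro:k) bu (ˈsu:n) (ˈke.pi).
Foot heads: 1, 2, 4, 5.
Primary stress on the leftmost head = syllable 1.
Secondary stress on 2, 4, 5: ˈges.ˌro:k.bu.ˌsu:n.ˌke.pi.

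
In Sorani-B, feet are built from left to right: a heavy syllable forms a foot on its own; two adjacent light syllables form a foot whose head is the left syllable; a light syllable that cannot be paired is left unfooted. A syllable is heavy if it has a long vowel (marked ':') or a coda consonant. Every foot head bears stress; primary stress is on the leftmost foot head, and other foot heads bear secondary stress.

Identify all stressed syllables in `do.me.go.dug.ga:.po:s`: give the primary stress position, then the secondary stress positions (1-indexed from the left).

primary 1, secondary 4, 5, 6

Weights: 1 do L, 2 me L, 3 go L, 4 dug H, 5 ga: H, 6 po:s H.
Parse left to right (heavy = foot alone; LL = one foot; stranded L unfooted): (ˈdo.me) go (ˈdug) (ˈga:) (ˈpo:s).
Foot heads: 1, 4, 5, 6.
Primary stress on the leftmost head = syllable 1.
Secondary stress on 4, 5, 6: ˈdo.me.go.ˌdug.ˌga:.ˌpo:s.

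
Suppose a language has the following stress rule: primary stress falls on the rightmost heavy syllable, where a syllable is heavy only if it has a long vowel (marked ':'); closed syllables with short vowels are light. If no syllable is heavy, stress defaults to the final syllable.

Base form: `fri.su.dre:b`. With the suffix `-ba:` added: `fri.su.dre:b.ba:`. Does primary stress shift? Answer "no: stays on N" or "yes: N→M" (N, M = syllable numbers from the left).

yes: 3→4

Base `fri.su.dre:b` (3 syllables):
  Weights: 1 fri L, 2 su L, 3 dre:b H.
  Heavy syllables in the domain: 3. The rightmost is syllable 3 (dre:b).
  → primary stress on syllable 3.
Suffixed `fri.su.dre:b.ba:` (4 syllables):
  Weights: 1 fri L, 2 su L, 3 dre:b H, 4 ba: H.
  Heavy syllables in the domain: 3, 4. The rightmost is syllable 4 (ba:).
  → primary stress on syllable 4.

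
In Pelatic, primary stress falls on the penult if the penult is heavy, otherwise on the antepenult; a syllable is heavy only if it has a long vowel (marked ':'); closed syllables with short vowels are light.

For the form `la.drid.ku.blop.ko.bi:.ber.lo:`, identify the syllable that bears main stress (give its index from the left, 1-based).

6

Weights: 6 bi: H, 7 ber L, 8 lo: H.
The penult (syllable 7, ber) is light, so stress falls on the antepenult (syllable 6, bi:).
Primary stress: syllable 6 → la.drid.ku.blop.ko.ˈbi:.ber.lo:.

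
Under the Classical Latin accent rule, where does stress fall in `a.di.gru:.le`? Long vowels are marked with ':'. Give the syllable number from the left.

Classical Latin: stress the penult if heavy (long vowel or closed), else the antepenult.
Weights: 2 di L, 3 gru: H, 4 le L.
The penult (syllable 3, gru:) is heavy, so it takes stress.
Stress on syllable 3: a.di.ˈgru:.le.

3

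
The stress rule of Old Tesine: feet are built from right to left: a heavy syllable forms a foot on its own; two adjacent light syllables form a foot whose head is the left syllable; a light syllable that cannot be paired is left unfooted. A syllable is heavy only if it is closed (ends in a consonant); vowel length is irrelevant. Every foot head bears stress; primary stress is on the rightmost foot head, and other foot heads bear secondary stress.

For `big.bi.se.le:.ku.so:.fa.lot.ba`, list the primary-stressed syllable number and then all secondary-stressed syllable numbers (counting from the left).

Weights: 1 big H, 2 bi L, 3 se L, 4 le: L, 5 ku L, 6 so: L, 7 fa L, 8 lot H, 9 ba L.
Parse right to left (heavy = foot alone; LL = one foot; stranded L unfooted): (ˈbig) (ˈbi.se) (ˈle:.ku) (ˈso:.fa) (ˈlot) ba.
Foot heads: 1, 2, 4, 6, 8.
Primary stress on the rightmost head = syllable 8.
Secondary stress on 1, 2, 4, 6: ˌbig.ˌbi.se.ˌle:.ku.ˌso:.fa.ˈlot.ba.

primary 8, secondary 1, 2, 4, 6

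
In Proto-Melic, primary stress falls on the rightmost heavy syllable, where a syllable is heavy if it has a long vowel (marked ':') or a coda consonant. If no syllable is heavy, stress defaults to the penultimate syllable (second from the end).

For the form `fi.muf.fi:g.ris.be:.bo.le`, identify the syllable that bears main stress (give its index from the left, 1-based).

Weights: 1 fi L, 2 muf H, 3 fi:g H, 4 ris H, 5 be: H, 6 bo L, 7 le L.
Heavy syllables in the domain: 2, 3, 4, 5. The rightmost is syllable 5 (be:).
Primary stress: syllable 5 → fi.muf.fi:g.ris.ˈbe:.bo.le.

5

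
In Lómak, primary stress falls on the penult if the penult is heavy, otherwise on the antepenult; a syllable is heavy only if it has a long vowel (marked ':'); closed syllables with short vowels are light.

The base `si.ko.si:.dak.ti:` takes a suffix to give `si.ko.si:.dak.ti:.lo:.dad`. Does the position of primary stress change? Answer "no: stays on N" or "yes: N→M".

Base `si.ko.si:.dak.ti:` (5 syllables):
  Weights: 3 si: H, 4 dak L, 5 ti: H.
  The penult (syllable 4, dak) is light, so stress falls on the antepenult (syllable 3, si:).
  → primary stress on syllable 3.
Suffixed `si.ko.si:.dak.ti:.lo:.dad` (7 syllables):
  Weights: 5 ti: H, 6 lo: H, 7 dad L.
  The penult (syllable 6, lo:) is heavy, so it takes stress.
  → primary stress on syllable 6.

yes: 3→6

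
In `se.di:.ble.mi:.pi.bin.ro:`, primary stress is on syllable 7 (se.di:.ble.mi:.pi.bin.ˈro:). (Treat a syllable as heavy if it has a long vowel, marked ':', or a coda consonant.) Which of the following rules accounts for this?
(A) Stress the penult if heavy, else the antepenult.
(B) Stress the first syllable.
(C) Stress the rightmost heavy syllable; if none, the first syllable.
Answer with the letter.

C

Rule A → syllable 6 (observed: 7).
Rule B → syllable 1 (observed: 7).
Rule C → syllable 7 ✓.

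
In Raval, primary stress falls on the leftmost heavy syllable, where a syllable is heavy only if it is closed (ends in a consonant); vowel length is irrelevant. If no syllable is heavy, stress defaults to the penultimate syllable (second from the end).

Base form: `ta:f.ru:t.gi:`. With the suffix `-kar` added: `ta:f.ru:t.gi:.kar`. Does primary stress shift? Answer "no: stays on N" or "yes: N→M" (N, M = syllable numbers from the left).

Base `ta:f.ru:t.gi:` (3 syllables):
  Weights: 1 ta:f H, 2 ru:t H, 3 gi: L.
  Heavy syllables in the domain: 1, 2. The leftmost is syllable 1 (ta:f).
  → primary stress on syllable 1.
Suffixed `ta:f.ru:t.gi:.kar` (4 syllables):
  Weights: 1 ta:f H, 2 ru:t H, 3 gi: L, 4 kar H.
  Heavy syllables in the domain: 1, 2, 4. The leftmost is syllable 1 (ta:f).
  → primary stress on syllable 1.

no: stays on 1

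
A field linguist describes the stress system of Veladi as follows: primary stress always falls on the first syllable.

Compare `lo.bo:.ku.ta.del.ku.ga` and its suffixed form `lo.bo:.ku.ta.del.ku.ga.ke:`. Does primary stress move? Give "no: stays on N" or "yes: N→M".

no: stays on 1

Base `lo.bo:.ku.ta.del.ku.ga` (7 syllables):
  The word has 7 syllables; the first syllable is syllable 1 (lo).
  → primary stress on syllable 1.
Suffixed `lo.bo:.ku.ta.del.ku.ga.ke:` (8 syllables):
  The word has 8 syllables; the first syllable is syllable 1 (lo).
  → primary stress on syllable 1.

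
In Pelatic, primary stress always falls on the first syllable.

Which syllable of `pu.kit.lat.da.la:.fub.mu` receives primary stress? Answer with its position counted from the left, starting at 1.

The word has 7 syllables; the first syllable is syllable 1 (pu).
Primary stress: syllable 1 → ˈpu.kit.lat.da.la:.fub.mu.

1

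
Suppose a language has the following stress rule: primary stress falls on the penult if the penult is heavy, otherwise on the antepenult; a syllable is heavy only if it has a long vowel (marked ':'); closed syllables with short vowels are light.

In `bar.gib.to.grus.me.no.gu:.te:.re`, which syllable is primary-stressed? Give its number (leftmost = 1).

Weights: 7 gu: H, 8 te: H, 9 re L.
The penult (syllable 8, te:) is heavy, so it takes stress.
Primary stress: syllable 8 → bar.gib.to.grus.me.no.gu:.ˈte:.re.

8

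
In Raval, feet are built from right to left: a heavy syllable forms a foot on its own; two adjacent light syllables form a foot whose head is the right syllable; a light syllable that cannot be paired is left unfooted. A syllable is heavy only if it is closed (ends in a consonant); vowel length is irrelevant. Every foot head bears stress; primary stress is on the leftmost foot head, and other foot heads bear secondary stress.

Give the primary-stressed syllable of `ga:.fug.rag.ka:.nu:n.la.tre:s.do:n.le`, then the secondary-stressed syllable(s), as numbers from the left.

primary 2, secondary 3, 5, 7, 8

Weights: 1 ga: L, 2 fug H, 3 rag H, 4 ka: L, 5 nu:n H, 6 la L, 7 tre:s H, 8 do:n H, 9 le L.
Parse right to left (heavy = foot alone; LL = one foot; stranded L unfooted): ga: (ˈfug) (ˈrag) ka: (ˈnu:n) la (ˈtre:s) (ˈdo:n) le.
Foot heads: 2, 3, 5, 7, 8.
Primary stress on the leftmost head = syllable 2.
Secondary stress on 3, 5, 7, 8: ga:.ˈfug.ˌrag.ka:.ˌnu:n.la.ˌtre:s.ˌdo:n.le.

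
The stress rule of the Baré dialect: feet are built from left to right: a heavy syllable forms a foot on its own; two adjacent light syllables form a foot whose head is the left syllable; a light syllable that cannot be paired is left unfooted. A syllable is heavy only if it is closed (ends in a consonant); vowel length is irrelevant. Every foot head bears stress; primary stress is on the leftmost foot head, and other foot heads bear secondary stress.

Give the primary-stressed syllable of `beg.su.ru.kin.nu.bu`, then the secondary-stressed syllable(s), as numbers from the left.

primary 1, secondary 2, 4, 5

Weights: 1 beg H, 2 su L, 3 ru L, 4 kin H, 5 nu L, 6 bu L.
Parse left to right (heavy = foot alone; LL = one foot; stranded L unfooted): (ˈbeg) (ˈsu.ru) (ˈkin) (ˈnu.bu).
Foot heads: 1, 2, 4, 5.
Primary stress on the leftmost head = syllable 1.
Secondary stress on 2, 4, 5: ˈbeg.ˌsu.ru.ˌkin.ˌnu.bu.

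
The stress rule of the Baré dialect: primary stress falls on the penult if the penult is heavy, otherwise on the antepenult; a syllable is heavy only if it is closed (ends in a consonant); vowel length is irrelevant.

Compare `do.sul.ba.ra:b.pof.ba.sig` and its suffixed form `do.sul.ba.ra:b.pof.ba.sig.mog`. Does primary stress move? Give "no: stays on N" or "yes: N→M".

yes: 5→7

Base `do.sul.ba.ra:b.pof.ba.sig` (7 syllables):
  Weights: 5 pof H, 6 ba L, 7 sig H.
  The penult (syllable 6, ba) is light, so stress falls on the antepenult (syllable 5, pof).
  → primary stress on syllable 5.
Suffixed `do.sul.ba.ra:b.pof.ba.sig.mog` (8 syllables):
  Weights: 6 ba L, 7 sig H, 8 mog H.
  The penult (syllable 7, sig) is heavy, so it takes stress.
  → primary stress on syllable 7.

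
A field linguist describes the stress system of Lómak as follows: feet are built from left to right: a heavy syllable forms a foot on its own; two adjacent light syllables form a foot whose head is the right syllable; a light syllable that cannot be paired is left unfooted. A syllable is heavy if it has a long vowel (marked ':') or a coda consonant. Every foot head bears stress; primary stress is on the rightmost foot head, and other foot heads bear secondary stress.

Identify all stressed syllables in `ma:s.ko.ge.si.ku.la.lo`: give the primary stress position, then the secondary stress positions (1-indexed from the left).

primary 7, secondary 1, 3, 5

Weights: 1 ma:s H, 2 ko L, 3 ge L, 4 si L, 5 ku L, 6 la L, 7 lo L.
Parse left to right (heavy = foot alone; LL = one foot; stranded L unfooted): (ˈma:s) (ko.ˈge) (si.ˈku) (la.ˈlo).
Foot heads: 1, 3, 5, 7.
Primary stress on the rightmost head = syllable 7.
Secondary stress on 1, 3, 5: ˌma:s.ko.ˌge.si.ˌku.la.ˈlo.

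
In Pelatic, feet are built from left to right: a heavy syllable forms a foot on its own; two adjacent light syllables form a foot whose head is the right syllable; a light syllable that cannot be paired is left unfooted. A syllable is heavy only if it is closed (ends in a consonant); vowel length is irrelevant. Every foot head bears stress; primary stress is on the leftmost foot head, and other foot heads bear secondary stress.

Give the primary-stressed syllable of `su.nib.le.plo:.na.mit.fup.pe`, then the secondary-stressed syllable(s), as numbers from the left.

primary 2, secondary 4, 6, 7

Weights: 1 su L, 2 nib H, 3 le L, 4 plo: L, 5 na L, 6 mit H, 7 fup H, 8 pe L.
Parse left to right (heavy = foot alone; LL = one foot; stranded L unfooted): su (ˈnib) (le.ˈplo:) na (ˈmit) (ˈfup) pe.
Foot heads: 2, 4, 6, 7.
Primary stress on the leftmost head = syllable 2.
Secondary stress on 4, 6, 7: su.ˈnib.le.ˌplo:.na.ˌmit.ˌfup.pe.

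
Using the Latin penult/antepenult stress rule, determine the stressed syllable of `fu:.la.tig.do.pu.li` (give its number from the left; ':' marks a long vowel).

4

Classical Latin: stress the penult if heavy (long vowel or closed), else the antepenult.
Weights: 4 do L, 5 pu L, 6 li L.
The penult (syllable 5, pu) is light, so stress falls on the antepenult (syllable 4, do).
Stress on syllable 4: fu:.la.tig.ˈdo.pu.li.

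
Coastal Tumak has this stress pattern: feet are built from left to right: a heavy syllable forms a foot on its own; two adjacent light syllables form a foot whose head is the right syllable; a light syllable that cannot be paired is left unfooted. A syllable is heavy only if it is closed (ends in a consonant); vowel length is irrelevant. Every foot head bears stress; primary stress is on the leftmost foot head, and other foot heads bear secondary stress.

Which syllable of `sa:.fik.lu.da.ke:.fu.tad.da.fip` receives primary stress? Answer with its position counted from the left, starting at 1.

2

Weights: 1 sa: L, 2 fik H, 3 lu L, 4 da L, 5 ke: L, 6 fu L, 7 tad H, 8 da L, 9 fip H.
Parse left to right (heavy = foot alone; LL = one foot; stranded L unfooted): sa: (ˈfik) (lu.ˈda) (ke:.ˈfu) (ˈtad) da (ˈfip).
Foot heads: 2, 4, 6, 7, 9.
Primary stress on the leftmost head = syllable 2.
Primary stress: syllable 2 → sa:.ˈfik.lu.da.ke:.fu.tad.da.fip.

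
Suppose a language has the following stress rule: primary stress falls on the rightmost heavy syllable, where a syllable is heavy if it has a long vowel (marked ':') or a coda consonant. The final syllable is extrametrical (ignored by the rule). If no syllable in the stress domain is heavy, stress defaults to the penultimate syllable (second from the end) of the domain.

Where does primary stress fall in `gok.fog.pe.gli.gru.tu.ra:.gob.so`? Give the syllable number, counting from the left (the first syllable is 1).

8

The final syllable (9, so) is extrametrical; the stress domain is syllables 1–8.
Weights: 1 gok H, 2 fog H, 3 pe L, 4 gli L, 5 gru L, 6 tu L, 7 ra: H, 8 gob H.
Heavy syllables in the domain: 1, 2, 7, 8. The rightmost is syllable 8 (gob).
Primary stress: syllable 8 → gok.fog.pe.gli.gru.tu.ra:.ˈgob.so.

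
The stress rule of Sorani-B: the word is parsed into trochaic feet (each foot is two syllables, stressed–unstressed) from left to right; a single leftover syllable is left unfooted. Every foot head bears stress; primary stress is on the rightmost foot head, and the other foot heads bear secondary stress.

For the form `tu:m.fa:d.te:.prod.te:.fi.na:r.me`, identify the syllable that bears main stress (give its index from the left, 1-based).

7

Parse left to right into trochaic (ˈσσ) feet: (ˈtu:m.fa:d) (ˈte:.prod) (ˈte:.fi) (ˈna:r.me).
Foot heads (stressed positions): 1, 3, 5, 7.
End Rule Rightmost: primary stress on the rightmost head = syllable 7.
Primary stress: syllable 7 → tu:m.fa:d.te:.prod.te:.fi.ˈna:r.me.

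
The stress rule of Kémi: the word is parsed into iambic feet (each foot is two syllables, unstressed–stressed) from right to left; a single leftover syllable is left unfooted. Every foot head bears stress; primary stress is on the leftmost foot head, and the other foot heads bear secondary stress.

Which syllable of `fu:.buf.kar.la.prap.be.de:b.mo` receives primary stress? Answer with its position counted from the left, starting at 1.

2

Parse right to left into iambic (σˈσ) feet: (fu:.ˈbuf) (kar.ˈla) (prap.ˈbe) (de:b.ˈmo).
Foot heads (stressed positions): 2, 4, 6, 8.
End Rule Leftmost: primary stress on the leftmost head = syllable 2.
Primary stress: syllable 2 → fu:.ˈbuf.kar.la.prap.be.de:b.mo.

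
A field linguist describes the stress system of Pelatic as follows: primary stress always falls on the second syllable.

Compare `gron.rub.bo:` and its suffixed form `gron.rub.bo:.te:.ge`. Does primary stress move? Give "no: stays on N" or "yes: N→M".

no: stays on 2

Base `gron.rub.bo:` (3 syllables):
  The word has 3 syllables; the second syllable is syllable 2 (rub).
  → primary stress on syllable 2.
Suffixed `gron.rub.bo:.te:.ge` (5 syllables):
  The word has 5 syllables; the second syllable is syllable 2 (rub).
  → primary stress on syllable 2.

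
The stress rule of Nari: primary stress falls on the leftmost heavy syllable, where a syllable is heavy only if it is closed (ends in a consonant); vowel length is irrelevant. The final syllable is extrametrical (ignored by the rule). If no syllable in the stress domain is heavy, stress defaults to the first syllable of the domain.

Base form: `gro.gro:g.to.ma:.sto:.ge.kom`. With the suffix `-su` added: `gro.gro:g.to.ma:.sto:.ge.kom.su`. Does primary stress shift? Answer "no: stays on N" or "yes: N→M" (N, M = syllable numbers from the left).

Base `gro.gro:g.to.ma:.sto:.ge.kom` (7 syllables):
  The final syllable (7, kom) is extrametrical; the stress domain is syllables 1–6.
  Weights: 1 gro L, 2 gro:g H, 3 to L, 4 ma: L, 5 sto: L, 6 ge L.
  Heavy syllables in the domain: 2. The leftmost is syllable 2 (gro:g).
  → primary stress on syllable 2.
Suffixed `gro.gro:g.to.ma:.sto:.ge.kom.su` (8 syllables):
  The final syllable (8, su) is extrametrical; the stress domain is syllables 1–7.
  Weights: 1 gro L, 2 gro:g H, 3 to L, 4 ma: L, 5 sto: L, 6 ge L, 7 kom H.
  Heavy syllables in the domain: 2, 7. The leftmost is syllable 2 (gro:g).
  → primary stress on syllable 2.

no: stays on 2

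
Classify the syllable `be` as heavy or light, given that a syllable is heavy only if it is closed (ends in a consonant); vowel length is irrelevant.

`be`: short vowel, open (no coda). Open (no coda) → light.

light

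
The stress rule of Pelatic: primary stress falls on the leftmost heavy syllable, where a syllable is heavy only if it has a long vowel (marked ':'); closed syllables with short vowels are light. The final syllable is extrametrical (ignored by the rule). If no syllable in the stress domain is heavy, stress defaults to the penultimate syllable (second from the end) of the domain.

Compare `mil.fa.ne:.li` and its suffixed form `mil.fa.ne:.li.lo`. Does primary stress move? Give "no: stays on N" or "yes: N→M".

no: stays on 3

Base `mil.fa.ne:.li` (4 syllables):
  The final syllable (4, li) is extrametrical; the stress domain is syllables 1–3.
  Weights: 1 mil L, 2 fa L, 3 ne: H.
  Heavy syllables in the domain: 3. The leftmost is syllable 3 (ne:).
  → primary stress on syllable 3.
Suffixed `mil.fa.ne:.li.lo` (5 syllables):
  The final syllable (5, lo) is extrametrical; the stress domain is syllables 1–4.
  Weights: 1 mil L, 2 fa L, 3 ne: H, 4 li L.
  Heavy syllables in the domain: 3. The leftmost is syllable 3 (ne:).
  → primary stress on syllable 3.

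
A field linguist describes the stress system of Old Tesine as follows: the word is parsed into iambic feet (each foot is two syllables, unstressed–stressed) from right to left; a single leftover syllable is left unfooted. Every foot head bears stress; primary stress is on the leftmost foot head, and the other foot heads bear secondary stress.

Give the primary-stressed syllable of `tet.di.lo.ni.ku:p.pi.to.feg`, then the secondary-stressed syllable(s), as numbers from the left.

Parse right to left into iambic (σˈσ) feet: (tet.ˈdi) (lo.ˈni) (ku:p.ˈpi) (to.ˈfeg).
Foot heads (stressed positions): 2, 4, 6, 8.
End Rule Leftmost: primary stress on the leftmost head = syllable 2.
Secondary stress on 4, 6, 8: tet.ˈdi.lo.ˌni.ku:p.ˌpi.to.ˌfeg.

primary 2, secondary 4, 6, 8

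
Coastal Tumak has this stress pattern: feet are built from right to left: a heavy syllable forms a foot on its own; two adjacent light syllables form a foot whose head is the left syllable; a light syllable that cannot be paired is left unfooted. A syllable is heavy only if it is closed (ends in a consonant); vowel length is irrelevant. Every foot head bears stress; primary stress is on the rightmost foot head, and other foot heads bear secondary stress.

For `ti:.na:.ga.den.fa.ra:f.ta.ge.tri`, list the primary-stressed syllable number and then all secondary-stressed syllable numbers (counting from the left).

Weights: 1 ti: L, 2 na: L, 3 ga L, 4 den H, 5 fa L, 6 ra:f H, 7 ta L, 8 ge L, 9 tri L.
Parse right to left (heavy = foot alone; LL = one foot; stranded L unfooted): ti: (ˈna:.ga) (ˈden) fa (ˈra:f) ta (ˈge.tri).
Foot heads: 2, 4, 6, 8.
Primary stress on the rightmost head = syllable 8.
Secondary stress on 2, 4, 6: ti:.ˌna:.ga.ˌden.fa.ˌra:f.ta.ˈge.tri.

primary 8, secondary 2, 4, 6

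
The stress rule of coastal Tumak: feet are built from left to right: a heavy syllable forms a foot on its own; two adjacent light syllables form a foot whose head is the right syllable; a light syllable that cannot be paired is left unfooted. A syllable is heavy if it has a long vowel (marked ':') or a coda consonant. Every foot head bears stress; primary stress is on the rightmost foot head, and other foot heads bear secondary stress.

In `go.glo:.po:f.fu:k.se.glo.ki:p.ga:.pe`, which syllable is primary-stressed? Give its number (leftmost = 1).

Weights: 1 go L, 2 glo: H, 3 po:f H, 4 fu:k H, 5 se L, 6 glo L, 7 ki:p H, 8 ga: H, 9 pe L.
Parse left to right (heavy = foot alone; LL = one foot; stranded L unfooted): go (ˈglo:) (ˈpo:f) (ˈfu:k) (se.ˈglo) (ˈki:p) (ˈga:) pe.
Foot heads: 2, 3, 4, 6, 7, 8.
Primary stress on the rightmost head = syllable 8.
Primary stress: syllable 8 → go.glo:.po:f.fu:k.se.glo.ki:p.ˈga:.pe.

8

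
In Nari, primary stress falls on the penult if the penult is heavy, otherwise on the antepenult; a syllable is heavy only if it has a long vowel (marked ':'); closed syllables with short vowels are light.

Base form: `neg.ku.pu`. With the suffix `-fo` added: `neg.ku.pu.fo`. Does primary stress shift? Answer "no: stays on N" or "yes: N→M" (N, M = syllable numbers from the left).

Base `neg.ku.pu` (3 syllables):
  Weights: 1 neg L, 2 ku L, 3 pu L.
  The penult (syllable 2, ku) is light, so stress falls on the antepenult (syllable 1, neg).
  → primary stress on syllable 1.
Suffixed `neg.ku.pu.fo` (4 syllables):
  Weights: 2 ku L, 3 pu L, 4 fo L.
  The penult (syllable 3, pu) is light, so stress falls on the antepenult (syllable 2, ku).
  → primary stress on syllable 2.

yes: 1→2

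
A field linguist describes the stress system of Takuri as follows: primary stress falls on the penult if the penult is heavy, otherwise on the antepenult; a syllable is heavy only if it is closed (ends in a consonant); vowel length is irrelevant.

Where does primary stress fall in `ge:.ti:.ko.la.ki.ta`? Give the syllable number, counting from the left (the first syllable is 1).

Weights: 4 la L, 5 ki L, 6 ta L.
The penult (syllable 5, ki) is light, so stress falls on the antepenult (syllable 4, la).
Primary stress: syllable 4 → ge:.ti:.ko.ˈla.ki.ta.

4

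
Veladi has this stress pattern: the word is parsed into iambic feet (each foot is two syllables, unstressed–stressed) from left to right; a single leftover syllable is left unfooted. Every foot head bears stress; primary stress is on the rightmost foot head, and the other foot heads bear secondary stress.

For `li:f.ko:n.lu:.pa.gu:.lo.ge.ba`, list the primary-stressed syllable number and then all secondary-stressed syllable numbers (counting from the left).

Parse left to right into iambic (σˈσ) feet: (li:f.ˈko:n) (lu:.ˈpa) (gu:.ˈlo) (ge.ˈba).
Foot heads (stressed positions): 2, 4, 6, 8.
End Rule Rightmost: primary stress on the rightmost head = syllable 8.
Secondary stress on 2, 4, 6: li:f.ˌko:n.lu:.ˌpa.gu:.ˌlo.ge.ˈba.

primary 8, secondary 2, 4, 6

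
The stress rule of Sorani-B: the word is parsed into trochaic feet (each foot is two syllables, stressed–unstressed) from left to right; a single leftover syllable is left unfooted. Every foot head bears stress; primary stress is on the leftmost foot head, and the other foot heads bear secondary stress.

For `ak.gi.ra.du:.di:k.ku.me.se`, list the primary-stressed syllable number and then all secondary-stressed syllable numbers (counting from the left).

primary 1, secondary 3, 5, 7

Parse left to right into trochaic (ˈσσ) feet: (ˈak.gi) (ˈra.du:) (ˈdi:k.ku) (ˈme.se).
Foot heads (stressed positions): 1, 3, 5, 7.
End Rule Leftmost: primary stress on the leftmost head = syllable 1.
Secondary stress on 3, 5, 7: ˈak.gi.ˌra.du:.ˌdi:k.ku.ˌme.se.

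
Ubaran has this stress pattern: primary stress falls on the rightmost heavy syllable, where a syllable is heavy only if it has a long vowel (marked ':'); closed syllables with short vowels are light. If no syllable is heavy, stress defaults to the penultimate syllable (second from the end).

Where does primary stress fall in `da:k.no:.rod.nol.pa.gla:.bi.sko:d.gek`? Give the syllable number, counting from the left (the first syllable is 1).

Weights: 1 da:k H, 2 no: H, 3 rod L, 4 nol L, 5 pa L, 6 gla: H, 7 bi L, 8 sko:d H, 9 gek L.
Heavy syllables in the domain: 1, 2, 6, 8. The rightmost is syllable 8 (sko:d).
Primary stress: syllable 8 → da:k.no:.rod.nol.pa.gla:.bi.ˈsko:d.gek.

8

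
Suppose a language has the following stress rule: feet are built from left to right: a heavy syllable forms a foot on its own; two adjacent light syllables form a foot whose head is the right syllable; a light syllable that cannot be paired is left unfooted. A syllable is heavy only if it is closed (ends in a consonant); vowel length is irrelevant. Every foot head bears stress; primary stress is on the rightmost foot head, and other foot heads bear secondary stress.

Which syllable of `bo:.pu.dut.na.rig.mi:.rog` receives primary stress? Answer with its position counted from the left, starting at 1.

Weights: 1 bo: L, 2 pu L, 3 dut H, 4 na L, 5 rig H, 6 mi: L, 7 rog H.
Parse left to right (heavy = foot alone; LL = one foot; stranded L unfooted): (bo:.ˈpu) (ˈdut) na (ˈrig) mi: (ˈrog).
Foot heads: 2, 3, 5, 7.
Primary stress on the rightmost head = syllable 7.
Primary stress: syllable 7 → bo:.pu.dut.na.rig.mi:.ˈrog.

7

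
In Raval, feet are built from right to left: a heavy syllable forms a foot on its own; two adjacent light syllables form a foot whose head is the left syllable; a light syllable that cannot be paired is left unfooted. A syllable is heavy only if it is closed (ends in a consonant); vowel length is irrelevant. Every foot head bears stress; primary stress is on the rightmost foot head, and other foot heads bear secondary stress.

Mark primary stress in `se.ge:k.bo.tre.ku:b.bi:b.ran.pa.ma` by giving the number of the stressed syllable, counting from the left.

8

Weights: 1 se L, 2 ge:k H, 3 bo L, 4 tre L, 5 ku:b H, 6 bi:b H, 7 ran H, 8 pa L, 9 ma L.
Parse right to left (heavy = foot alone; LL = one foot; stranded L unfooted): se (ˈge:k) (ˈbo.tre) (ˈku:b) (ˈbi:b) (ˈran) (ˈpa.ma).
Foot heads: 2, 3, 5, 6, 7, 8.
Primary stress on the rightmost head = syllable 8.
Primary stress: syllable 8 → se.ge:k.bo.tre.ku:b.bi:b.ran.ˈpa.ma.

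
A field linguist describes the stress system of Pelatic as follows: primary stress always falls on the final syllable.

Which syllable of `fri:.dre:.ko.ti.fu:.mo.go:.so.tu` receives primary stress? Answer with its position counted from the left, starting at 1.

9

The word has 9 syllables; the final syllable is syllable 9 (tu).
Primary stress: syllable 9 → fri:.dre:.ko.ti.fu:.mo.go:.so.ˈtu.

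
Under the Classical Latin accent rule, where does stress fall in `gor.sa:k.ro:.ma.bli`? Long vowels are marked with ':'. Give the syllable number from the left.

Classical Latin: stress the penult if heavy (long vowel or closed), else the antepenult.
Weights: 3 ro: H, 4 ma L, 5 bli L.
The penult (syllable 4, ma) is light, so stress falls on the antepenult (syllable 3, ro:).
Stress on syllable 3: gor.sa:k.ˈro:.ma.bli.

3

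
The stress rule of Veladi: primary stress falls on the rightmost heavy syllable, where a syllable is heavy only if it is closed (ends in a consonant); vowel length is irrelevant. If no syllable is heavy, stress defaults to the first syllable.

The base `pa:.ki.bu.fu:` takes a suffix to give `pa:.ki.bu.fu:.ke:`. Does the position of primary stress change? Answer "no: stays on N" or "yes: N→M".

no: stays on 1

Base `pa:.ki.bu.fu:` (4 syllables):
  Weights: 1 pa: L, 2 ki L, 3 bu L, 4 fu: L.
  No heavy syllable in the domain; default to the first syllable = syllable 1.
  → primary stress on syllable 1.
Suffixed `pa:.ki.bu.fu:.ke:` (5 syllables):
  Weights: 1 pa: L, 2 ki L, 3 bu L, 4 fu: L, 5 ke: L.
  No heavy syllable in the domain; default to the first syllable = syllable 1.
  → primary stress on syllable 1.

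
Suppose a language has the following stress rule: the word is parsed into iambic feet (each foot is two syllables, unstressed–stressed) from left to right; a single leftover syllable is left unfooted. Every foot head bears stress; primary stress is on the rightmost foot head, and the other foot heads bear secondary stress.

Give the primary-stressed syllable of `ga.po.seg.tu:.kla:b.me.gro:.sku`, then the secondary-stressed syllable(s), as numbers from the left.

primary 8, secondary 2, 4, 6

Parse left to right into iambic (σˈσ) feet: (ga.ˈpo) (seg.ˈtu:) (kla:b.ˈme) (gro:.ˈsku).
Foot heads (stressed positions): 2, 4, 6, 8.
End Rule Rightmost: primary stress on the rightmost head = syllable 8.
Secondary stress on 2, 4, 6: ga.ˌpo.seg.ˌtu:.kla:b.ˌme.gro:.ˈsku.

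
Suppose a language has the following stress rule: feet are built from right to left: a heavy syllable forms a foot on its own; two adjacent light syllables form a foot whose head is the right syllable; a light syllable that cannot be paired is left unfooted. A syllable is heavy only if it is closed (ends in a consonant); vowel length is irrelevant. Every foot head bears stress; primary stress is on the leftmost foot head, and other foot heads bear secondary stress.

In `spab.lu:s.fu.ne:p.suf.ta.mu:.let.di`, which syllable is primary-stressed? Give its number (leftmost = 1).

Weights: 1 spab H, 2 lu:s H, 3 fu L, 4 ne:p H, 5 suf H, 6 ta L, 7 mu: L, 8 let H, 9 di L.
Parse right to left (heavy = foot alone; LL = one foot; stranded L unfooted): (ˈspab) (ˈlu:s) fu (ˈne:p) (ˈsuf) (ta.ˈmu:) (ˈlet) di.
Foot heads: 1, 2, 4, 5, 7, 8.
Primary stress on the leftmost head = syllable 1.
Primary stress: syllable 1 → ˈspab.lu:s.fu.ne:p.suf.ta.mu:.let.di.

1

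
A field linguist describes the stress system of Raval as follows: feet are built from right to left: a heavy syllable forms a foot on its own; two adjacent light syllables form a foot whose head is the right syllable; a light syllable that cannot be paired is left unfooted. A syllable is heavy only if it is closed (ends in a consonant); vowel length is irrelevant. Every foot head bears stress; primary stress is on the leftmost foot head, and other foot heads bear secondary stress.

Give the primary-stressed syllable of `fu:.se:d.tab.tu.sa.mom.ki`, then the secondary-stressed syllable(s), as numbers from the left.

primary 2, secondary 3, 5, 6

Weights: 1 fu: L, 2 se:d H, 3 tab H, 4 tu L, 5 sa L, 6 mom H, 7 ki L.
Parse right to left (heavy = foot alone; LL = one foot; stranded L unfooted): fu: (ˈse:d) (ˈtab) (tu.ˈsa) (ˈmom) ki.
Foot heads: 2, 3, 5, 6.
Primary stress on the leftmost head = syllable 2.
Secondary stress on 3, 5, 6: fu:.ˈse:d.ˌtab.tu.ˌsa.ˌmom.ki.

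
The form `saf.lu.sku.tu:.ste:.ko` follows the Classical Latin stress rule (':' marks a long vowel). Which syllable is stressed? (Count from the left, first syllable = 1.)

5

Classical Latin: stress the penult if heavy (long vowel or closed), else the antepenult.
Weights: 4 tu: H, 5 ste: H, 6 ko L.
The penult (syllable 5, ste:) is heavy, so it takes stress.
Stress on syllable 5: saf.lu.sku.tu:.ˈste:.ko.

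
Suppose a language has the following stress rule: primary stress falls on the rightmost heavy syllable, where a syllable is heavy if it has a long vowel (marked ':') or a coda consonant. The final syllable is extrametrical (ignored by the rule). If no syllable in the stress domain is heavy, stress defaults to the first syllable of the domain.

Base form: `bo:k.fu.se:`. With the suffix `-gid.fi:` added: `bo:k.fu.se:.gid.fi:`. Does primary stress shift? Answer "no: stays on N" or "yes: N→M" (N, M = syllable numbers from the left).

Base `bo:k.fu.se:` (3 syllables):
  The final syllable (3, se:) is extrametrical; the stress domain is syllables 1–2.
  Weights: 1 bo:k H, 2 fu L.
  Heavy syllables in the domain: 1. The rightmost is syllable 1 (bo:k).
  → primary stress on syllable 1.
Suffixed `bo:k.fu.se:.gid.fi:` (5 syllables):
  The final syllable (5, fi:) is extrametrical; the stress domain is syllables 1–4.
  Weights: 1 bo:k H, 2 fu L, 3 se: H, 4 gid H.
  Heavy syllables in the domain: 1, 3, 4. The rightmost is syllable 4 (gid).
  → primary stress on syllable 4.

yes: 1→4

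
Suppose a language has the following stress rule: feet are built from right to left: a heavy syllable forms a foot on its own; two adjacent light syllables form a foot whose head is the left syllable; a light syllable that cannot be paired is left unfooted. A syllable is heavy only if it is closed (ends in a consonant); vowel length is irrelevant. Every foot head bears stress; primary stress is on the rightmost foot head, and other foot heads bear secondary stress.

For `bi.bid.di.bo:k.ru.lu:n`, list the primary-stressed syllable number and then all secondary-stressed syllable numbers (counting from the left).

primary 6, secondary 2, 4

Weights: 1 bi L, 2 bid H, 3 di L, 4 bo:k H, 5 ru L, 6 lu:n H.
Parse right to left (heavy = foot alone; LL = one foot; stranded L unfooted): bi (ˈbid) di (ˈbo:k) ru (ˈlu:n).
Foot heads: 2, 4, 6.
Primary stress on the rightmost head = syllable 6.
Secondary stress on 2, 4: bi.ˌbid.di.ˌbo:k.ru.ˈlu:n.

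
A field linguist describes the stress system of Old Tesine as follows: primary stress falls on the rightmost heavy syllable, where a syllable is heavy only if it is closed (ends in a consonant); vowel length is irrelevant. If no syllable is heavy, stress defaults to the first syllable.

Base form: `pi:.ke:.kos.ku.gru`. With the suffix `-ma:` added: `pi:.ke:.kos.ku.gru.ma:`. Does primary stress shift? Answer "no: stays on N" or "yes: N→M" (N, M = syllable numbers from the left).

Base `pi:.ke:.kos.ku.gru` (5 syllables):
  Weights: 1 pi: L, 2 ke: L, 3 kos H, 4 ku L, 5 gru L.
  Heavy syllables in the domain: 3. The rightmost is syllable 3 (kos).
  → primary stress on syllable 3.
Suffixed `pi:.ke:.kos.ku.gru.ma:` (6 syllables):
  Weights: 1 pi: L, 2 ke: L, 3 kos H, 4 ku L, 5 gru L, 6 ma: L.
  Heavy syllables in the domain: 3. The rightmost is syllable 3 (kos).
  → primary stress on syllable 3.

no: stays on 3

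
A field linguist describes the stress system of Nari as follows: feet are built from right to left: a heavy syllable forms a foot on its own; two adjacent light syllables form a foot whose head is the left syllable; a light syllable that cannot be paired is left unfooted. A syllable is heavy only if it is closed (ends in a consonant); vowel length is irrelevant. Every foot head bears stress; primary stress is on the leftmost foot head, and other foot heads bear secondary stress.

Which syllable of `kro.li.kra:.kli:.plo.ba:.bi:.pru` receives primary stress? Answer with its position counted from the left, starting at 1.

1

Weights: 1 kro L, 2 li L, 3 kra: L, 4 kli: L, 5 plo L, 6 ba: L, 7 bi: L, 8 pru L.
Parse right to left (heavy = foot alone; LL = one foot; stranded L unfooted): (ˈkro.li) (ˈkra:.kli:) (ˈplo.ba:) (ˈbi:.pru).
Foot heads: 1, 3, 5, 7.
Primary stress on the leftmost head = syllable 1.
Primary stress: syllable 1 → ˈkro.li.kra:.kli:.plo.ba:.bi:.pru.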